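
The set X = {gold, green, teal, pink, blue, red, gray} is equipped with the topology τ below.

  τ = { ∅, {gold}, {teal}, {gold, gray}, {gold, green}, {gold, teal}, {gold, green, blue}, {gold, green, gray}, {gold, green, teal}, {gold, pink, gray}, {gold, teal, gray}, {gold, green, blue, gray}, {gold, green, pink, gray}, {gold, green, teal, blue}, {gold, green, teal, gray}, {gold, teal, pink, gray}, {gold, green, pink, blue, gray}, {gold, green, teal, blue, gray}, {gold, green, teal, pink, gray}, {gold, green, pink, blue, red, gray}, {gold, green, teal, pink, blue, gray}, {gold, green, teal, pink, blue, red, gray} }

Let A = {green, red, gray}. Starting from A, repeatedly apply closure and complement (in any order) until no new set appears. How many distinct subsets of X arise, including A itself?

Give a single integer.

X∖A={gold, teal, pink, blue}, int(X∖A)={gold, teal}, hence cl(A)={green, pink, blue, red, gray}
Orbit (k=closure, c=complement):
  1. A     = {green, red, gray}
  2. kA    = {green, pink, blue, red, gray}
  3. cA    = {gold, teal, pink, blue}
  4. ckA   = {gold, teal}
  5. kcA   = {gold, green, teal, pink, blue, red, gray}
  6. ckcA  = ∅
(closed under both — stop)

6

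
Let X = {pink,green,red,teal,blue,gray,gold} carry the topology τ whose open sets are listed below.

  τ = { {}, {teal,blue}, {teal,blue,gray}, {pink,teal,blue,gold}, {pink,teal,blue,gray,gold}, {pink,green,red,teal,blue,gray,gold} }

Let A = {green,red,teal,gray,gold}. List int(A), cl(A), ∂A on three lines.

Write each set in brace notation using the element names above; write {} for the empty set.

opens ⊆ A: {}; union → int = {}
complement {pink,blue}; its interior {}; cl(A) = X∖{} = {pink,green,red,teal,blue,gray,gold}
boundary = {pink,green,red,teal,blue,gray,gold} ∖ {} = {pink,green,red,teal,blue,gray,gold}

int(A) = {}
cl(A)  = {pink,green,red,teal,blue,gray,gold}
∂A     = {pink,green,red,teal,blue,gray,gold}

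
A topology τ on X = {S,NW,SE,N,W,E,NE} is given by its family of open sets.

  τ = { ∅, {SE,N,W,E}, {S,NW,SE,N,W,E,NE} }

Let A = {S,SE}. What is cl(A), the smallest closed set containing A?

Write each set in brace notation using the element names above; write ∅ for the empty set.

complement {NW,N,W,E,NE}; its interior ∅; cl(A) = X∖∅ = {S,NW,SE,N,W,E,NE}

{S,NW,SE,N,W,E,NE}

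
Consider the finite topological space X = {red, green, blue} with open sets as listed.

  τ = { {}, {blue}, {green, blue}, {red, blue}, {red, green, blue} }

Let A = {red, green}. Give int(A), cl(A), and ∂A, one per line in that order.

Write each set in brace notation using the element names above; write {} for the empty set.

int(A) = {}
cl(A)  = {red, green}
∂A     = {red, green}

open subsets of A: {}; so int(A) = {}
closure: X∖int(X∖A) = X∖{blue} = {red, green}
∂A = {red, green} minus {} = {red, green}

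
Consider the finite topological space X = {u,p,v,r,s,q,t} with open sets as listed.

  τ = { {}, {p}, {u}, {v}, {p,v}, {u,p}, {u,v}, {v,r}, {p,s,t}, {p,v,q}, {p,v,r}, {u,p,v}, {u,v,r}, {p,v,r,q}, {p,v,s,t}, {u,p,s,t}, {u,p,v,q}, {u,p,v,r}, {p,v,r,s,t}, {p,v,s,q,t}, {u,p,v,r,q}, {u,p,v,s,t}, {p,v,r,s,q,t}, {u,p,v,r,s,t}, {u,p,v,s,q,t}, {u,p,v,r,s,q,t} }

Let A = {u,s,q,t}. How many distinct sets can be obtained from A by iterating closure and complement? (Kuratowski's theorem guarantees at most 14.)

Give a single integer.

4

cl via duality: int({p,v,r}) = {p,v,r}, so X∖{p,v,r} = {u,s,q,t}
Write k for closure, c for complement:
  1. A     = {u,s,q,t}
  2. cA    = {p,v,r}
  3. kcA   = {p,v,r,s,q,t}
  4. ckcA  = {u}
applying k or c yields no new set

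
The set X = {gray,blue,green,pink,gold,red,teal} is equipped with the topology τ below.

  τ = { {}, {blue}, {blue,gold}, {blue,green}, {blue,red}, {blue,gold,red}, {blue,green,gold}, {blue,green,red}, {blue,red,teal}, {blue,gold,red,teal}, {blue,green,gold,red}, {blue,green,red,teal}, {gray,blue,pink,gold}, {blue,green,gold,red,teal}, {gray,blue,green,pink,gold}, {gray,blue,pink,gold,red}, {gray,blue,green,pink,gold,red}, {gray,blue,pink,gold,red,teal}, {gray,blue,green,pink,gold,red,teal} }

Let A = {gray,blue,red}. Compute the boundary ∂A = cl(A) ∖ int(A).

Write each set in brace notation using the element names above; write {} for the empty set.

{gray,green,pink,gold,teal}

open subsets of A: {}, {blue}, {blue,red}; so int(A) = {blue,red}
closure: X∖int(X∖A) = X∖{} = {gray,blue,green,pink,gold,red,teal}
∂A = {gray,blue,green,pink,gold,red,teal} minus {blue,red} = {gray,green,pink,gold,teal}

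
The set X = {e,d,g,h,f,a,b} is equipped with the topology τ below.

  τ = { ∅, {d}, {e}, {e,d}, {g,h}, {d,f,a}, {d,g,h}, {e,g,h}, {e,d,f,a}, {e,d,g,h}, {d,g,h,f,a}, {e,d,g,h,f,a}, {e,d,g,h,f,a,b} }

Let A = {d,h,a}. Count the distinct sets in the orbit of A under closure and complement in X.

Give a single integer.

12

cl via duality: int({e,g,f,b}) = {e}, so X∖{e} = {d,g,h,f,a,b}
Write k for closure, c for complement:
  1. A     = {d,h,a}
  2. kA    = {d,g,h,f,a,b}
  3. cA    = {e,g,f,b}
  4. ckA   = {e}
  5. kcA   = {e,g,h,f,a,b}
  6. kckA  = {e,b}
  7. ckcA  = {d}
  8. ckckA = {d,g,h,f,a}
  9. kckcA = {d,f,a,b}
  10. ckckcA = {e,g,h}
  11. kckckcA = {e,g,h,b}
  12. ckckckcA = {d,f,a}
applying k or c yields no new set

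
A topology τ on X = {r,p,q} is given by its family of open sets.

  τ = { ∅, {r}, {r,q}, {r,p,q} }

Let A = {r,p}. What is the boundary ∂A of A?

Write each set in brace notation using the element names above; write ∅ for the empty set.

opens ⊆ A: ∅, {r}; union → int = {r}
complement {q}; its interior ∅; cl(A) = X∖∅ = {r,p,q}
boundary = {r,p,q} ∖ {r} = {p,q}

{p,q}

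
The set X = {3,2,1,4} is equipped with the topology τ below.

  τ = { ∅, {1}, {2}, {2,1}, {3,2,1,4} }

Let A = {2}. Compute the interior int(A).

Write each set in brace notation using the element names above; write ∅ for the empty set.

opens ⊆ A: ∅, {2}; union → int = {2}

{2}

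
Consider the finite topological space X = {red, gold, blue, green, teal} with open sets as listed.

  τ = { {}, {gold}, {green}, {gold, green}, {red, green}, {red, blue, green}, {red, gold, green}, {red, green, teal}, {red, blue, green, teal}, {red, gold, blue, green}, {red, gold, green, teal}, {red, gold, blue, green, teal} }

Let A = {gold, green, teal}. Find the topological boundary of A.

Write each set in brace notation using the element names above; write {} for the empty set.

open subsets of A: {}, {gold}, {green}, {gold, green}; so int(A) = {gold, green}
closure: X∖int(X∖A) = X∖{} = {red, gold, blue, green, teal}
∂A = {red, gold, blue, green, teal} minus {gold, green} = {red, blue, teal}

{red, blue, teal}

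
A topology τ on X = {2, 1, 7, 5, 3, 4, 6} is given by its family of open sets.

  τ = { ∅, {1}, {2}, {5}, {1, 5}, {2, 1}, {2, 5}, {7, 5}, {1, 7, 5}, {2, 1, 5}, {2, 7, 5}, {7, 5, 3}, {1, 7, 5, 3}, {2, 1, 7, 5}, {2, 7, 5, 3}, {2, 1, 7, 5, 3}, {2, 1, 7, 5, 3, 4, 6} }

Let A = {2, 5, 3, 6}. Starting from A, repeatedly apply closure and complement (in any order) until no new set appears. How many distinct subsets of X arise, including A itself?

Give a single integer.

8

cl via duality: int({1, 7, 4}) = {1}, so X∖{1} = {2, 7, 5, 3, 4, 6}
Write k for closure, c for complement:
  1. A     = {2, 5, 3, 6}
  2. kA    = {2, 7, 5, 3, 4, 6}
  3. cA    = {1, 7, 4}
  4. ckA   = {1}
  5. kcA   = {1, 7, 3, 4, 6}
  6. kckA  = {1, 4, 6}
  7. ckcA  = {2, 5}
  8. ckckA = {2, 7, 5, 3}
applying k or c yields no new set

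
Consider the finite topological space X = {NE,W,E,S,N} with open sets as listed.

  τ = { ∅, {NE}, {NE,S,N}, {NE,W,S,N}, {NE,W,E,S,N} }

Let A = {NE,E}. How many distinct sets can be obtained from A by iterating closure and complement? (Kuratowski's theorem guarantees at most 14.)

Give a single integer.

X∖A={W,S,N}, int(X∖A)=∅, hence cl(A)={NE,W,E,S,N}
Orbit (k=closure, c=complement):
  1. A     = {NE,E}
  2. kA    = {NE,W,E,S,N}
  3. cA    = {W,S,N}
  4. ckA   = ∅
  5. kcA   = {W,E,S,N}
  6. ckcA  = {NE}
(closed under both — stop)

6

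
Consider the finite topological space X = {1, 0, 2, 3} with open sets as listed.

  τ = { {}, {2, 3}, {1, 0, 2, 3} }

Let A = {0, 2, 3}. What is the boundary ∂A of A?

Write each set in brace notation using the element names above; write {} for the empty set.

{1, 0}

U open, U⊆A: {}, {2, 3}. int(A) = ⋃ = {2, 3}
X∖A={1}, int(X∖A)={}, hence cl(A)={1, 0, 2, 3}
∂A: remove int from cl → {1, 0}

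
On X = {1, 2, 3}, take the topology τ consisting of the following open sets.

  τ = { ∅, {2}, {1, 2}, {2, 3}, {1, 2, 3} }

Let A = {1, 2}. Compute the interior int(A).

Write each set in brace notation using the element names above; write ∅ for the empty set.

{1, 2}

opens ⊆ A: ∅, {2}, {1, 2}; union → int = {1, 2}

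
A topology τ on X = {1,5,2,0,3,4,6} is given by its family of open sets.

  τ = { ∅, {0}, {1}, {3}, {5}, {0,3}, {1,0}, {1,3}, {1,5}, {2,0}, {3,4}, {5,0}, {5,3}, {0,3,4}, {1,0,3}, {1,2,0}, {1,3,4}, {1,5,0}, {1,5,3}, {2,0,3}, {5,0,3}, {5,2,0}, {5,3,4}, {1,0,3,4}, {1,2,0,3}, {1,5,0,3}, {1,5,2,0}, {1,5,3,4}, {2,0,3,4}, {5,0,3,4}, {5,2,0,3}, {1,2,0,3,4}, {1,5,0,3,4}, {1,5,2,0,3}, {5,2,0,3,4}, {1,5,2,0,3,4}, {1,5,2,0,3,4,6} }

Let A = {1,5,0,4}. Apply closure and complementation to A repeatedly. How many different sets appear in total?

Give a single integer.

10

closure: X∖int(X∖A) = X∖{3} = {1,5,2,0,4,6}
Let k=closure and c=complement:
  1. A     = {1,5,0,4}
  2. kA    = {1,5,2,0,4,6}
  3. cA    = {2,3,6}
  4. ckA   = {3}
  5. kcA   = {2,3,4,6}
  6. kckA  = {3,4,6}
  7. ckcA  = {1,5,0}
  8. ckckA = {1,5,2,0}
  9. kckcA = {1,5,2,0,6}
  10. ckckcA = {3,4}
— saturated at 10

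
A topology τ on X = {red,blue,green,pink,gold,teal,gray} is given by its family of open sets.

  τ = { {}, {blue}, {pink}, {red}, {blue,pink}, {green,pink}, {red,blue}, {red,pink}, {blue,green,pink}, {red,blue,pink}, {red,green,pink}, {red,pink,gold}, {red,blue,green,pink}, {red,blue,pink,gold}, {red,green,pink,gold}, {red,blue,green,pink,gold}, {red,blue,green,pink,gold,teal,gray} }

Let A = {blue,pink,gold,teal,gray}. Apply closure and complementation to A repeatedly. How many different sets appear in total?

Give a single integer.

8

complement {red,green}; its interior {red}; cl(A) = X∖{red} = {blue,green,pink,gold,teal,gray}
With k = closure, c = complement:
  1. A     = {blue,pink,gold,teal,gray}
  2. kA    = {blue,green,pink,gold,teal,gray}
  3. cA    = {red,green}
  4. ckA   = {red}
  5. kcA   = {red,green,gold,teal,gray}
  6. kckA  = {red,gold,teal,gray}
  7. ckcA  = {blue,pink}
  8. ckckA = {blue,green,pink}
k, c of each give nothing new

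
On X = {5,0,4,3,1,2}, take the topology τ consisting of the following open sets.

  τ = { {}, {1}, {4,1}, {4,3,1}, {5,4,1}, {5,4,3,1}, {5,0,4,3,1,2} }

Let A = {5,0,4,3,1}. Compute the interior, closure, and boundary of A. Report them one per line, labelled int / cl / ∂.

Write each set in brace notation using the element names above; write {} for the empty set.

open subsets of A: {}, {1}, {4,1}, {5,4,1}, {4,3,1}, {5,4,3,1}; so int(A) = {5,4,3,1}
closure: X∖int(X∖A) = X∖{} = {5,0,4,3,1,2}
∂A = {5,0,4,3,1,2} minus {5,4,3,1} = {0,2}

int(A) = {5,4,3,1}
cl(A)  = {5,0,4,3,1,2}
∂A     = {0,2}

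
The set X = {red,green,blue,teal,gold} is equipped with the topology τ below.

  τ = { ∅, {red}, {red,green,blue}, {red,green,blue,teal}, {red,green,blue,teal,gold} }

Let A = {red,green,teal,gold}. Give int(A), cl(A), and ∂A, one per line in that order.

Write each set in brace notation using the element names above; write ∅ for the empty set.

int(A) = {red}
cl(A)  = {red,green,blue,teal,gold}
∂A     = {green,blue,teal,gold}

U open, U⊆A: ∅, {red}. int(A) = ⋃ = {red}
X∖A={blue}, int(X∖A)=∅, hence cl(A)={red,green,blue,teal,gold}
∂A: remove int from cl → {green,blue,teal,gold}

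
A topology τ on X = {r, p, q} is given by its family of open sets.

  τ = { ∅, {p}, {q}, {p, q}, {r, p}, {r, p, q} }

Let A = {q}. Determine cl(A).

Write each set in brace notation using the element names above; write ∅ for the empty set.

{q}

complement {r, p}; its interior {r, p}; cl(A) = X∖{r, p} = {q}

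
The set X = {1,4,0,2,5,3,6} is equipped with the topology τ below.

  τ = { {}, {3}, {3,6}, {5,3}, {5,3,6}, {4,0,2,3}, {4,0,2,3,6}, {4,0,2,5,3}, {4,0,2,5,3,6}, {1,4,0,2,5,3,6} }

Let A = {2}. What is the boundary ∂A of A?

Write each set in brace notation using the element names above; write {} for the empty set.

{1,4,0,2}

open subsets of A: {}; so int(A) = {}
closure: X∖int(X∖A) = X∖{5,3,6} = {1,4,0,2}
∂A = {1,4,0,2} minus {} = {1,4,0,2}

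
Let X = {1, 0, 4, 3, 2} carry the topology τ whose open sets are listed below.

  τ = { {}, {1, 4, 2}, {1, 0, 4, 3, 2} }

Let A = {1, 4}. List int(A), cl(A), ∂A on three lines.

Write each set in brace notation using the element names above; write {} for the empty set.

open subsets of A: {}; so int(A) = {}
closure: X∖int(X∖A) = X∖{} = {1, 0, 4, 3, 2}
∂A = {1, 0, 4, 3, 2} minus {} = {1, 0, 4, 3, 2}

int(A) = {}
cl(A)  = {1, 0, 4, 3, 2}
∂A     = {1, 0, 4, 3, 2}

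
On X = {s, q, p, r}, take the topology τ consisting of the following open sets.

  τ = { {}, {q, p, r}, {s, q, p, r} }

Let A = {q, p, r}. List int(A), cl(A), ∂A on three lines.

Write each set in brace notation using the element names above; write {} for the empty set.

int(A) = {q, p, r}
cl(A)  = {s, q, p, r}
∂A     = {s}

U open, U⊆A: {}, {q, p, r}. int(A) = ⋃ = {q, p, r}
X∖A={s}, int(X∖A)={}, hence cl(A)={s, q, p, r}
∂A: remove int from cl → {s}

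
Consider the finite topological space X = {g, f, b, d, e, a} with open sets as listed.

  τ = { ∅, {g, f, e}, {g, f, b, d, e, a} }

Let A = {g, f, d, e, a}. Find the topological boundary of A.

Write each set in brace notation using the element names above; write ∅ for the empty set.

opens ⊆ A: ∅, {g, f, e}; union → int = {g, f, e}
complement {b}; its interior ∅; cl(A) = X∖∅ = {g, f, b, d, e, a}
boundary = {g, f, b, d, e, a} ∖ {g, f, e} = {b, d, a}

{b, d, a}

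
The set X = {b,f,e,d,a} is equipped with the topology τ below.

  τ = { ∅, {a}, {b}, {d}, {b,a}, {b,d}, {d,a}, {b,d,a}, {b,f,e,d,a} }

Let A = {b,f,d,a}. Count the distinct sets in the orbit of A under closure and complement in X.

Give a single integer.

6

complement {e}; its interior ∅; cl(A) = X∖∅ = {b,f,e,d,a}
With k = closure, c = complement:
  1. A     = {b,f,d,a}
  2. kA    = {b,f,e,d,a}
  3. cA    = {e}
  4. ckA   = ∅
  5. kcA   = {f,e}
  6. ckcA  = {b,d,a}
k, c of each give nothing new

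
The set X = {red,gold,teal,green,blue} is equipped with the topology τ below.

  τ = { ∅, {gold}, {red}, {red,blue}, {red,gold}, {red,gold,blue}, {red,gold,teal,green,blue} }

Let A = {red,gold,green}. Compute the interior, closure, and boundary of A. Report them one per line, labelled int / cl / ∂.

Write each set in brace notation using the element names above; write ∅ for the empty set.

interior: largest open inside A is {red,gold} (from ∅, {red}, {gold}, {red,gold})
cl via duality: int({teal,blue}) = ∅, so X∖∅ = {red,gold,teal,green,blue}
cl∖int = {teal,green,blue}

int(A) = {red,gold}
cl(A)  = {red,gold,teal,green,blue}
∂A     = {teal,green,blue}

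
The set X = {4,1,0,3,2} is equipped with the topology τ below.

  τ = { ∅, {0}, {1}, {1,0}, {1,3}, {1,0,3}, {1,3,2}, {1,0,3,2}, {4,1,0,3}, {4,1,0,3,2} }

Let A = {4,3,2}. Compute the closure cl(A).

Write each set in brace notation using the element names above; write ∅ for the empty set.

{4,3,2}

complement {1,0}; its interior {1,0}; cl(A) = X∖{1,0} = {4,3,2}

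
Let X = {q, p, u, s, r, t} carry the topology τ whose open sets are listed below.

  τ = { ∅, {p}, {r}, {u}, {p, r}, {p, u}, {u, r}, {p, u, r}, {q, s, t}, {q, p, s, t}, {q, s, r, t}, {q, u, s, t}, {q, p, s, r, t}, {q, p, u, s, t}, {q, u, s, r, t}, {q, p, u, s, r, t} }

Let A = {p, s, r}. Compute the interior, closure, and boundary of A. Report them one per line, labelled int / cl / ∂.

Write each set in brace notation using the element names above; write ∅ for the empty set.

open subsets of A: ∅, {p}, {r}, {p, r}; so int(A) = {p, r}
closure: X∖int(X∖A) = X∖{u} = {q, p, s, r, t}
∂A = {q, p, s, r, t} minus {p, r} = {q, s, t}

int(A) = {p, r}
cl(A)  = {q, p, s, r, t}
∂A     = {q, s, t}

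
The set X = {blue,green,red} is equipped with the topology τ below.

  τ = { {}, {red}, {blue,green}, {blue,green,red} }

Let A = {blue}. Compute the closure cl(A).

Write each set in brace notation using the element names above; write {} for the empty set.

X∖A={green,red}, int(X∖A)={red}, hence cl(A)={blue,green}

{blue,green}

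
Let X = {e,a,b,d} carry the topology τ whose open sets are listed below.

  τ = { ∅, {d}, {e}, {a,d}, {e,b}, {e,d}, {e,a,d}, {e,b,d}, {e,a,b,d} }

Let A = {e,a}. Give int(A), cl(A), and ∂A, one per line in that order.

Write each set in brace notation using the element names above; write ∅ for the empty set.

U open, U⊆A: ∅, {e}. int(A) = ⋃ = {e}
X∖A={b,d}, int(X∖A)={d}, hence cl(A)={e,a,b}
∂A: remove int from cl → {a,b}

int(A) = {e}
cl(A)  = {e,a,b}
∂A     = {a,b}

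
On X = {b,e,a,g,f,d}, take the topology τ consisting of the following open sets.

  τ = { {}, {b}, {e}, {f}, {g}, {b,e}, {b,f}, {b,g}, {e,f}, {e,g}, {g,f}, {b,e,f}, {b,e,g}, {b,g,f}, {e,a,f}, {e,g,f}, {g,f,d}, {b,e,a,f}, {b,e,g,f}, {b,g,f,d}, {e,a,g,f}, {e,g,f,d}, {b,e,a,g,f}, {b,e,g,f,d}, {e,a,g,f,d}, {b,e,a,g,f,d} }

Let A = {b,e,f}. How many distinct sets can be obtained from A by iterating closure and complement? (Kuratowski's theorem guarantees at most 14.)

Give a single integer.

complement {a,g,d}; its interior {g}; cl(A) = X∖{g} = {b,e,a,f,d}
With k = closure, c = complement:
  1. A     = {b,e,f}
  2. kA    = {b,e,a,f,d}
  3. cA    = {a,g,d}
  4. ckA   = {g}
  5. kckA  = {g,d}
  6. ckckA = {b,e,a,f}
k, c of each give nothing new

6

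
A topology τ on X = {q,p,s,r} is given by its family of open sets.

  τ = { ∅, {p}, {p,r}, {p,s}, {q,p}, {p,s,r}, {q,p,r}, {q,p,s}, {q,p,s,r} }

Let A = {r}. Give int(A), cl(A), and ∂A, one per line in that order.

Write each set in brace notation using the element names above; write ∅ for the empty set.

int(A) = ∅
cl(A)  = {r}
∂A     = {r}

opens ⊆ A: ∅; union → int = ∅
complement {q,p,s}; its interior {q,p,s}; cl(A) = X∖{q,p,s} = {r}
boundary = {r} ∖ ∅ = {r}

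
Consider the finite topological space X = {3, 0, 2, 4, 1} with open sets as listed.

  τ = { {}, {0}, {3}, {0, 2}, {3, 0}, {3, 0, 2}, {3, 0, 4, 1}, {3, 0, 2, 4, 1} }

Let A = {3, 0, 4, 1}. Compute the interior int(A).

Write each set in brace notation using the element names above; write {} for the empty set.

{3, 0, 4, 1}

opens ⊆ A: {}, {0}, {3}, {3, 0}, {3, 0, 4, 1}; union → int = {3, 0, 4, 1}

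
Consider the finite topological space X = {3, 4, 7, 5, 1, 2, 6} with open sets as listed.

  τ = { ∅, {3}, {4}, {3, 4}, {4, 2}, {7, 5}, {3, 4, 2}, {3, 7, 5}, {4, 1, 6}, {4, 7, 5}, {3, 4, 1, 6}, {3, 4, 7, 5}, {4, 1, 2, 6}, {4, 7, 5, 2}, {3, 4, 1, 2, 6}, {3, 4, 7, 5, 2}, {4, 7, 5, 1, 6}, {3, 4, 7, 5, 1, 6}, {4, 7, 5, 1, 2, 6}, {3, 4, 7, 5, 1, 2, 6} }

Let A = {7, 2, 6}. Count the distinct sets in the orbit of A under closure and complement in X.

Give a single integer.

X∖A={3, 4, 5, 1}, int(X∖A)={3, 4}, hence cl(A)={7, 5, 1, 2, 6}
Orbit (k=closure, c=complement):
  1. A     = {7, 2, 6}
  2. kA    = {7, 5, 1, 2, 6}
  3. cA    = {3, 4, 5, 1}
  4. ckA   = {3, 4}
  5. kcA   = {3, 4, 7, 5, 1, 2, 6}
  6. kckA  = {3, 4, 1, 2, 6}
  7. ckcA  = ∅
  8. ckckA = {7, 5}
(closed under both — stop)

8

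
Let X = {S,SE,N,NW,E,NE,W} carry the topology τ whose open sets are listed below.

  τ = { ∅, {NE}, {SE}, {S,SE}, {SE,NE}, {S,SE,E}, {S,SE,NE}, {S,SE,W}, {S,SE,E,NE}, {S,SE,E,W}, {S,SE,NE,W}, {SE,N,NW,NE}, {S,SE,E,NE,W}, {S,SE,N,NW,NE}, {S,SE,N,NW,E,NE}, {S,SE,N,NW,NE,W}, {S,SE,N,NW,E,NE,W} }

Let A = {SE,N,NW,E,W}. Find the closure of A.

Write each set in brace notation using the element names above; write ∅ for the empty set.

{S,SE,N,NW,E,W}

complement {S,NE}; its interior {NE}; cl(A) = X∖{NE} = {S,SE,N,NW,E,W}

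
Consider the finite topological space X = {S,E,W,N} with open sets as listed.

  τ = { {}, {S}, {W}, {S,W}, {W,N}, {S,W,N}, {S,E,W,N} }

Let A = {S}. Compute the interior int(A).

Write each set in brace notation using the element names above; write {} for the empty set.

open subsets of A: {}, {S}; so int(A) = {S}

{S}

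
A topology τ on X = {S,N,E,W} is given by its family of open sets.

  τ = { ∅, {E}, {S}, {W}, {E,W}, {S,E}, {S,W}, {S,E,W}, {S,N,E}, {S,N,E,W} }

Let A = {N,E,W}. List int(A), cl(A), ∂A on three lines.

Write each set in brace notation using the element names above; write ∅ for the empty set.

interior: largest open inside A is {E,W} (from ∅, {E}, {W}, {E,W})
cl via duality: int({S}) = {S}, so X∖{S} = {N,E,W}
cl∖int = {N}

int(A) = {E,W}
cl(A)  = {N,E,W}
∂A     = {N}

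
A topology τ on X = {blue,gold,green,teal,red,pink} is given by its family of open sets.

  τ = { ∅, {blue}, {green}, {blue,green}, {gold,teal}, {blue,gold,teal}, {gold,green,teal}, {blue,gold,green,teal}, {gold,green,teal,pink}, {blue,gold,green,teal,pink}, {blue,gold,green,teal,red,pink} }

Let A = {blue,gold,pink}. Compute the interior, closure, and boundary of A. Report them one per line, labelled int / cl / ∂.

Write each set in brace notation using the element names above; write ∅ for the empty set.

int(A) = {blue}
cl(A)  = {blue,gold,teal,red,pink}
∂A     = {gold,teal,red,pink}

U open, U⊆A: ∅, {blue}. int(A) = ⋃ = {blue}
X∖A={green,teal,red}, int(X∖A)={green}, hence cl(A)={blue,gold,teal,red,pink}
∂A: remove int from cl → {gold,teal,red,pink}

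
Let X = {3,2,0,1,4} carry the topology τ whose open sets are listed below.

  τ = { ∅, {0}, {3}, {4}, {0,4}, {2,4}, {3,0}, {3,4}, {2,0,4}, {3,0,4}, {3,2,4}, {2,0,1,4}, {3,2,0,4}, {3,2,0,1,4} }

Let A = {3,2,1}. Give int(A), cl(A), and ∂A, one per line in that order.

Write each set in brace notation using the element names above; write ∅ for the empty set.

int(A) = {3}
cl(A)  = {3,2,1}
∂A     = {2,1}

interior: largest open inside A is {3} (from ∅, {3})
cl via duality: int({0,4}) = {0,4}, so X∖{0,4} = {3,2,1}
cl∖int = {2,1}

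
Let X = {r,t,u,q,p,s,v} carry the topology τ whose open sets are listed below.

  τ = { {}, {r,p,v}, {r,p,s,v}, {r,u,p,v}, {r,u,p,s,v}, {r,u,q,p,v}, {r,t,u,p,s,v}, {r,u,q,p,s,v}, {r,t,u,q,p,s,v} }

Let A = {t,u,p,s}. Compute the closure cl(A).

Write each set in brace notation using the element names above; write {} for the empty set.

{r,t,u,q,p,s,v}

complement {r,q,v}; its interior {}; cl(A) = X∖{} = {r,t,u,q,p,s,v}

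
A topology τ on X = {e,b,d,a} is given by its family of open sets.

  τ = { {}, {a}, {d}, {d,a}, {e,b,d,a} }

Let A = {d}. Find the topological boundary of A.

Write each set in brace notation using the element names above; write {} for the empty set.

{e,b}

open subsets of A: {}, {d}; so int(A) = {d}
closure: X∖int(X∖A) = X∖{a} = {e,b,d}
∂A = {e,b,d} minus {d} = {e,b}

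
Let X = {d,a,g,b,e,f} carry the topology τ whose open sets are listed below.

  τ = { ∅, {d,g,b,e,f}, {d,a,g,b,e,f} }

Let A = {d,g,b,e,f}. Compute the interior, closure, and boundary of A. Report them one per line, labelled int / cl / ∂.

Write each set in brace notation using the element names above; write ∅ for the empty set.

U open, U⊆A: ∅, {d,g,b,e,f}. int(A) = ⋃ = {d,g,b,e,f}
X∖A={a}, int(X∖A)=∅, hence cl(A)={d,a,g,b,e,f}
∂A: remove int from cl → {a}

int(A) = {d,g,b,e,f}
cl(A)  = {d,a,g,b,e,f}
∂A     = {a}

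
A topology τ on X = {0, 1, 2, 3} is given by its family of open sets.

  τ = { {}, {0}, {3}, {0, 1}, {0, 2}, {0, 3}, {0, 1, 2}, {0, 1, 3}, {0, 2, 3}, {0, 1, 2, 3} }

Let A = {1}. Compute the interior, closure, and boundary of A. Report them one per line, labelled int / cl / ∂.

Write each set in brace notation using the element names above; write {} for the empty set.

int(A) = {}
cl(A)  = {1}
∂A     = {1}

open subsets of A: {}; so int(A) = {}
closure: X∖int(X∖A) = X∖{0, 2, 3} = {1}
∂A = {1} minus {} = {1}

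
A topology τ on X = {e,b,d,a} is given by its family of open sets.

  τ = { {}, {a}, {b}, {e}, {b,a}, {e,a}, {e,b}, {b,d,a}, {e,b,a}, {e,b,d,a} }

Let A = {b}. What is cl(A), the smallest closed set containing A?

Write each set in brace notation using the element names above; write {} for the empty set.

{b,d}

closure: X∖int(X∖A) = X∖{e,a} = {b,d}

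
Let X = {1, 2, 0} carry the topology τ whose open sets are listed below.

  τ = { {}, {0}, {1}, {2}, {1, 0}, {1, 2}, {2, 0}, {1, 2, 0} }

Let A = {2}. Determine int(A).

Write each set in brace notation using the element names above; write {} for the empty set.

U open, U⊆A: {}, {2}. int(A) = ⋃ = {2}

{2}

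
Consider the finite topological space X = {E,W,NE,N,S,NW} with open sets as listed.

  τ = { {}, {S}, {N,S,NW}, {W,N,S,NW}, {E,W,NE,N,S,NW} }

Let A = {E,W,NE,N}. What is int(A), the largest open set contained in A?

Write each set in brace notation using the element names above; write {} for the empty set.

interior: largest open inside A is {} (from {})

{}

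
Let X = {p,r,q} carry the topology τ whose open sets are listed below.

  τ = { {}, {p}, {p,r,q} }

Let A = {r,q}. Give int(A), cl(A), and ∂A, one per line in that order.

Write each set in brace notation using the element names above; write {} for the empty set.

int(A) = {}
cl(A)  = {r,q}
∂A     = {r,q}

U open, U⊆A: {}. int(A) = ⋃ = {}
X∖A={p}, int(X∖A)={p}, hence cl(A)={r,q}
∂A: remove int from cl → {r,q}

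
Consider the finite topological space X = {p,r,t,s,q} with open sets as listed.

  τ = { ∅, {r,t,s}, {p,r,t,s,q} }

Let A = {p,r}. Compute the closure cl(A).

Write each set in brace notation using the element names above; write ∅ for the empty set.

{p,r,t,s,q}

complement {t,s,q}; its interior ∅; cl(A) = X∖∅ = {p,r,t,s,q}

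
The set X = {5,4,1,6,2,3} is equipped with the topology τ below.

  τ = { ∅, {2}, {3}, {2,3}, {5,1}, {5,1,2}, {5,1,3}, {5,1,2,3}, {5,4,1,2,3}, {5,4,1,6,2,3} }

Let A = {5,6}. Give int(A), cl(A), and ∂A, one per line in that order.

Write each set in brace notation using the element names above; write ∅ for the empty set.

open subsets of A: ∅; so int(A) = ∅
closure: X∖int(X∖A) = X∖{2,3} = {5,4,1,6}
∂A = {5,4,1,6} minus ∅ = {5,4,1,6}

int(A) = ∅
cl(A)  = {5,4,1,6}
∂A     = {5,4,1,6}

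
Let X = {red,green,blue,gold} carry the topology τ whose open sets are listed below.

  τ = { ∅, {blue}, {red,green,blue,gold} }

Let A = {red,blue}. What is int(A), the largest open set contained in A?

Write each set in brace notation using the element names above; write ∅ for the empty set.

{blue}

open subsets of A: ∅, {blue}; so int(A) = {blue}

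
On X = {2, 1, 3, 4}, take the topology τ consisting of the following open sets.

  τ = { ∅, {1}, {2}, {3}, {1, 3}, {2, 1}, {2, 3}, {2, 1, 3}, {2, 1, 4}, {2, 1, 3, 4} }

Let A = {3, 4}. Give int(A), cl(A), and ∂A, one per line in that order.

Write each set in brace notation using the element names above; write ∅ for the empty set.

int(A) = {3}
cl(A)  = {3, 4}
∂A     = {4}

opens ⊆ A: ∅, {3}; union → int = {3}
complement {2, 1}; its interior {2, 1}; cl(A) = X∖{2, 1} = {3, 4}
boundary = {3, 4} ∖ {3} = {4}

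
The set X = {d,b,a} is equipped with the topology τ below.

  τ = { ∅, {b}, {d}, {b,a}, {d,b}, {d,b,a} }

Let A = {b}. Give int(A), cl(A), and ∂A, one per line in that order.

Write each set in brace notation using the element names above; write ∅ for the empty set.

opens ⊆ A: ∅, {b}; union → int = {b}
complement {d,a}; its interior {d}; cl(A) = X∖{d} = {b,a}
boundary = {b,a} ∖ {b} = {a}

int(A) = {b}
cl(A)  = {b,a}
∂A     = {a}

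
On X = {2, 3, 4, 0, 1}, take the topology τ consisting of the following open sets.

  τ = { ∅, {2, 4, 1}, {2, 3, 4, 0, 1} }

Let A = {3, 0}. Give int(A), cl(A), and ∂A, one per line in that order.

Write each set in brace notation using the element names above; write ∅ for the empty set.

opens ⊆ A: ∅; union → int = ∅
complement {2, 4, 1}; its interior {2, 4, 1}; cl(A) = X∖{2, 4, 1} = {3, 0}
boundary = {3, 0} ∖ ∅ = {3, 0}

int(A) = ∅
cl(A)  = {3, 0}
∂A     = {3, 0}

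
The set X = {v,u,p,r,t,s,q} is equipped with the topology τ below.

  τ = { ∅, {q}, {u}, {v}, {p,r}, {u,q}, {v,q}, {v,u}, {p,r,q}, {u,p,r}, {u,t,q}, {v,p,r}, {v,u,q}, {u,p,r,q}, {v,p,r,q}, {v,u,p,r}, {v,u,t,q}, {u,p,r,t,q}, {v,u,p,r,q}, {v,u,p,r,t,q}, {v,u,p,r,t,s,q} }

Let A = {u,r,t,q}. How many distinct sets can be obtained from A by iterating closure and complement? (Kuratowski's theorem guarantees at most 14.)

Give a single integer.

10

cl via duality: int({v,p,s}) = {v}, so X∖{v} = {u,p,r,t,s,q}
Write k for closure, c for complement:
  1. A     = {u,r,t,q}
  2. kA    = {u,p,r,t,s,q}
  3. cA    = {v,p,s}
  4. ckA   = {v}
  5. kcA   = {v,p,r,s}
  6. kckA  = {v,s}
  7. ckcA  = {u,t,q}
  8. ckckA = {u,p,r,t,q}
  9. kckcA = {u,t,s,q}
  10. ckckcA = {v,p,r}
applying k or c yields no new set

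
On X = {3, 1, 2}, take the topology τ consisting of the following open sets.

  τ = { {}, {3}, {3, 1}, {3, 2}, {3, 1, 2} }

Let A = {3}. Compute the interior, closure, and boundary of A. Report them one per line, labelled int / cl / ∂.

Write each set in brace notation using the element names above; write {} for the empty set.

int(A) = {3}
cl(A)  = {3, 1, 2}
∂A     = {1, 2}

opens ⊆ A: {}, {3}; union → int = {3}
complement {1, 2}; its interior {}; cl(A) = X∖{} = {3, 1, 2}
boundary = {3, 1, 2} ∖ {3} = {1, 2}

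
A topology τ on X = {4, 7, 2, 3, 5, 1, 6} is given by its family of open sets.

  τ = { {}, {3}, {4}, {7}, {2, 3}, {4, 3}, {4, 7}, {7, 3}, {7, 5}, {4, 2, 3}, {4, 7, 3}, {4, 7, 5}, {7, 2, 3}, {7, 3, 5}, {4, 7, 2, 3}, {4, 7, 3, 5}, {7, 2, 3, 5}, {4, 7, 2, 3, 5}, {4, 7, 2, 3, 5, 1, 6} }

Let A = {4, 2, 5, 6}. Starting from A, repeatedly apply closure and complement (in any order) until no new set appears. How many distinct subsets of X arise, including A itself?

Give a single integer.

cl via duality: int({7, 3, 1}) = {7, 3}, so X∖{7, 3} = {4, 2, 5, 1, 6}
Write k for closure, c for complement:
  1. A     = {4, 2, 5, 6}
  2. kA    = {4, 2, 5, 1, 6}
  3. cA    = {7, 3, 1}
  4. ckA   = {7, 3}
  5. kcA   = {7, 2, 3, 5, 1, 6}
  6. ckcA  = {4}
  7. kckcA = {4, 1, 6}
  8. ckckcA = {7, 2, 3, 5}
applying k or c yields no new set

8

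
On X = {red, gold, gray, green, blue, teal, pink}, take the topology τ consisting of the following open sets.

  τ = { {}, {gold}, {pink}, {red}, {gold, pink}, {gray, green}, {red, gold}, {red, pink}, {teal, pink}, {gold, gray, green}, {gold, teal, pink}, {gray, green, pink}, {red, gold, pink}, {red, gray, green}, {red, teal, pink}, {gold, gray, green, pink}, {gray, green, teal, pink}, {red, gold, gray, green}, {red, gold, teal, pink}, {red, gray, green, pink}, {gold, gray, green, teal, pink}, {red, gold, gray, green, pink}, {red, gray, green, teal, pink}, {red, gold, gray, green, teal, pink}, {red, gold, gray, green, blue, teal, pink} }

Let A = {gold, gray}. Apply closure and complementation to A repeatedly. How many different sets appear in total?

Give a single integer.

10

complement {red, green, blue, teal, pink}; its interior {red, teal, pink}; cl(A) = X∖{red, teal, pink} = {gold, gray, green, blue}
With k = closure, c = complement:
  1. A     = {gold, gray}
  2. kA    = {gold, gray, green, blue}
  3. cA    = {red, green, blue, teal, pink}
  4. ckA   = {red, teal, pink}
  5. kcA   = {red, gray, green, blue, teal, pink}
  6. kckA  = {red, blue, teal, pink}
  7. ckcA  = {gold}
  8. ckckA = {gold, gray, green}
  9. kckcA = {gold, blue}
  10. ckckcA = {red, gray, green, teal, pink}
k, c of each give nothing new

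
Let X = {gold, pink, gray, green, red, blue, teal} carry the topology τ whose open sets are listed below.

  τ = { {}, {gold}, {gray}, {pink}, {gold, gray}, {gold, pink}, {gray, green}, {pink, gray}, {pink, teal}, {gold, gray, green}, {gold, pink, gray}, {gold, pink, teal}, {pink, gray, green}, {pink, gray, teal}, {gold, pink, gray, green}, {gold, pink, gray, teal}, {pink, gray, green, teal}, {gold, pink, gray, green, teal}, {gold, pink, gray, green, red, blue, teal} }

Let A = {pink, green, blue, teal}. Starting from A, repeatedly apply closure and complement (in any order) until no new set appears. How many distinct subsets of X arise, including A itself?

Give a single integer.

8

X∖A={gold, gray, red}, int(X∖A)={gold, gray}, hence cl(A)={pink, green, red, blue, teal}
Orbit (k=closure, c=complement):
  1. A     = {pink, green, blue, teal}
  2. kA    = {pink, green, red, blue, teal}
  3. cA    = {gold, gray, red}
  4. ckA   = {gold, gray}
  5. kcA   = {gold, gray, green, red, blue}
  6. ckcA  = {pink, teal}
  7. kckcA = {pink, red, blue, teal}
  8. ckckcA = {gold, gray, green}
(closed under both — stop)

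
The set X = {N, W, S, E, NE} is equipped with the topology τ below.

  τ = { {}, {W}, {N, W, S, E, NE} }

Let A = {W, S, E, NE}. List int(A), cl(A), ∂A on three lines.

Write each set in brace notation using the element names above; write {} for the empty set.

int(A) = {W}
cl(A)  = {N, W, S, E, NE}
∂A     = {N, S, E, NE}

interior: largest open inside A is {W} (from {}, {W})
cl via duality: int({N}) = {}, so X∖{} = {N, W, S, E, NE}
cl∖int = {N, S, E, NE}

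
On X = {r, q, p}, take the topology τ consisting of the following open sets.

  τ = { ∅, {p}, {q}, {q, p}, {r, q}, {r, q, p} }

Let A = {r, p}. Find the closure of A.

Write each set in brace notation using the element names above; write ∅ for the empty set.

complement {q}; its interior {q}; cl(A) = X∖{q} = {r, p}

{r, p}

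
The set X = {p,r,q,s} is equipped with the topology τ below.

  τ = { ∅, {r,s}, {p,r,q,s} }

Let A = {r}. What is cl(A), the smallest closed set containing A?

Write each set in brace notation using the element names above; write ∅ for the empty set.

X∖A={p,q,s}, int(X∖A)=∅, hence cl(A)={p,r,q,s}

{p,r,q,s}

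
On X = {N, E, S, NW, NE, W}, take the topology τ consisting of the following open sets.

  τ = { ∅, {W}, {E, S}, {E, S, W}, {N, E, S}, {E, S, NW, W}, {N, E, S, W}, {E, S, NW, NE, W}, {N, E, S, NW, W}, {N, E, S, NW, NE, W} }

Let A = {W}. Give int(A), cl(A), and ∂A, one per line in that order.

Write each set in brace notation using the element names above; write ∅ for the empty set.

interior: largest open inside A is {W} (from ∅, {W})
cl via duality: int({N, E, S, NW, NE}) = {N, E, S}, so X∖{N, E, S} = {NW, NE, W}
cl∖int = {NW, NE}

int(A) = {W}
cl(A)  = {NW, NE, W}
∂A     = {NW, NE}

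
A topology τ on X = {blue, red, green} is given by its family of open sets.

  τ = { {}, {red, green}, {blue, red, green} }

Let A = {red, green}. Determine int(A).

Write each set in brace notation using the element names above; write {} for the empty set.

{red, green}

opens ⊆ A: {}, {red, green}; union → int = {red, green}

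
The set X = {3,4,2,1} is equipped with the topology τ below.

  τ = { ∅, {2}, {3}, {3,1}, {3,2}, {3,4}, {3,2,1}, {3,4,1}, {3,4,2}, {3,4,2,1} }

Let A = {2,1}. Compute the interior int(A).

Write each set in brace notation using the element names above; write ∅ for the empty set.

open subsets of A: ∅, {2}; so int(A) = {2}

{2}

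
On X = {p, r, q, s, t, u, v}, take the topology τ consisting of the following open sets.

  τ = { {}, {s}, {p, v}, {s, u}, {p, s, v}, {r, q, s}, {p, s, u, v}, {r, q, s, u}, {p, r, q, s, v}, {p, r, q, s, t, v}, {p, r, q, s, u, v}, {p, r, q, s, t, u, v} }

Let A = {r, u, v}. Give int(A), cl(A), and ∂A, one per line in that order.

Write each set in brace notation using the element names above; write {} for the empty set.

int(A) = {}
cl(A)  = {p, r, q, t, u, v}
∂A     = {p, r, q, t, u, v}

opens ⊆ A: {}; union → int = {}
complement {p, q, s, t}; its interior {s}; cl(A) = X∖{s} = {p, r, q, t, u, v}
boundary = {p, r, q, t, u, v} ∖ {} = {p, r, q, t, u, v}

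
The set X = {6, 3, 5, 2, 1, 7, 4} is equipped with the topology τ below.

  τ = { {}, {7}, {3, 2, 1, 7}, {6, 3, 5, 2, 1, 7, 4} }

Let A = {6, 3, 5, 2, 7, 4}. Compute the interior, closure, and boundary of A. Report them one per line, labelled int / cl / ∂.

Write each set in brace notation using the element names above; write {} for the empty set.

int(A) = {7}
cl(A)  = {6, 3, 5, 2, 1, 7, 4}
∂A     = {6, 3, 5, 2, 1, 4}

interior: largest open inside A is {7} (from {}, {7})
cl via duality: int({1}) = {}, so X∖{} = {6, 3, 5, 2, 1, 7, 4}
cl∖int = {6, 3, 5, 2, 1, 4}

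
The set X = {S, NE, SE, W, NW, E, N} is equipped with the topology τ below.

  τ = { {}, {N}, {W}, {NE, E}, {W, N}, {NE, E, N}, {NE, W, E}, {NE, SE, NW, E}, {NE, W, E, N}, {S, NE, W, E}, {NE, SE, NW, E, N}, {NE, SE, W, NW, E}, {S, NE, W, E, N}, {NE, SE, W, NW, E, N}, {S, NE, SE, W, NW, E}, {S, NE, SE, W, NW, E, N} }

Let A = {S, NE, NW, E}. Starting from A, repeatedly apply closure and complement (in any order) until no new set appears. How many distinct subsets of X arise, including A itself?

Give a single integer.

8

cl via duality: int({SE, W, N}) = {W, N}, so X∖{W, N} = {S, NE, SE, NW, E}
Write k for closure, c for complement:
  1. A     = {S, NE, NW, E}
  2. kA    = {S, NE, SE, NW, E}
  3. cA    = {SE, W, N}
  4. ckA   = {W, N}
  5. kcA   = {S, SE, W, NW, N}
  6. kckA  = {S, W, N}
  7. ckcA  = {NE, E}
  8. ckckA = {NE, SE, NW, E}
applying k or c yields no new set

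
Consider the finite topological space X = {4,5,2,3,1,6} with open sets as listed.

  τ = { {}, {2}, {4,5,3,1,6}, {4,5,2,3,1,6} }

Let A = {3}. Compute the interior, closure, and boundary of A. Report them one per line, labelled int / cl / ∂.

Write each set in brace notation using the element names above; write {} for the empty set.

U open, U⊆A: {}. int(A) = ⋃ = {}
X∖A={4,5,2,1,6}, int(X∖A)={2}, hence cl(A)={4,5,3,1,6}
∂A: remove int from cl → {4,5,3,1,6}

int(A) = {}
cl(A)  = {4,5,3,1,6}
∂A     = {4,5,3,1,6}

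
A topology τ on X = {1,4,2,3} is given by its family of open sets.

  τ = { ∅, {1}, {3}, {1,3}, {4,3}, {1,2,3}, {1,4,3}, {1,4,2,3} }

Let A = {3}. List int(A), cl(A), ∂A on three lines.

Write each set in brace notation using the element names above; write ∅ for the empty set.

int(A) = {3}
cl(A)  = {4,2,3}
∂A     = {4,2}

interior: largest open inside A is {3} (from ∅, {3})
cl via duality: int({1,4,2}) = {1}, so X∖{1} = {4,2,3}
cl∖int = {4,2}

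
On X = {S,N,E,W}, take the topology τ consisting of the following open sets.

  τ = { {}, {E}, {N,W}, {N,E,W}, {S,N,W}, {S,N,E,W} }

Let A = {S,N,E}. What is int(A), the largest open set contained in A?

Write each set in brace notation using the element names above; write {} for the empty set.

{E}

U open, U⊆A: {}, {E}. int(A) = ⋃ = {E}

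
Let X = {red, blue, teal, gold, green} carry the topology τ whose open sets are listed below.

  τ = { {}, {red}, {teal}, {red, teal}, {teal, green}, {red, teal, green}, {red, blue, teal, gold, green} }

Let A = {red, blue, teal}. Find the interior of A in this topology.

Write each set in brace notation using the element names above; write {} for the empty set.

{red, teal}

open subsets of A: {}, {red}, {teal}, {red, teal}; so int(A) = {red, teal}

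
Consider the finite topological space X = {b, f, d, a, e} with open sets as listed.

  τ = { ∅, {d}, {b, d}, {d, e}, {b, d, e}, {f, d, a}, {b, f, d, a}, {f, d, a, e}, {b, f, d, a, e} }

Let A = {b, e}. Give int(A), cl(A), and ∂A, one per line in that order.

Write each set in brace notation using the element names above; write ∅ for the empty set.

opens ⊆ A: ∅; union → int = ∅
complement {f, d, a}; its interior {f, d, a}; cl(A) = X∖{f, d, a} = {b, e}
boundary = {b, e} ∖ ∅ = {b, e}

int(A) = ∅
cl(A)  = {b, e}
∂A     = {b, e}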